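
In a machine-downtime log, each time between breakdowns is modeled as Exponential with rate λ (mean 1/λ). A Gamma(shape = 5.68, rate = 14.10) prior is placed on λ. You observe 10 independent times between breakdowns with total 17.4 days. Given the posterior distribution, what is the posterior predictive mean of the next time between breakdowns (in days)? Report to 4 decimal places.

With a Gamma(shape α, rate β) prior on the exponential rate λ, the posterior after n observations with total T = Σxᵢ is Gamma(α+n, β+T).
Posterior: Gamma(5.68+10, 14.10+17.4) = Gamma(15.68, 31.50).
The predictive distribution for the next observation is Lomax; its mean is β/(α−1) = 31.50/14.68 = 2.1458.

2.1458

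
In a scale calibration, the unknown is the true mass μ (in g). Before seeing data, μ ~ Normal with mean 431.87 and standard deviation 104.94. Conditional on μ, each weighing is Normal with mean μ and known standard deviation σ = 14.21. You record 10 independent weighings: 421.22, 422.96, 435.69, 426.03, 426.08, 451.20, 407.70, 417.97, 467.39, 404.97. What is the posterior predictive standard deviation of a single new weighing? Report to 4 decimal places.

14.9023

For Normal data with known variance σ², a Normal(μ₀, σ₀²) prior on μ is conjugate. Posterior precision = 1/σ₀² + n/σ²; posterior mean is the precision-weighted average of μ₀ and x̄.
σ₀² = 104.94² = 11012.4036, σ² = 14.21² = 201.9241; σ² + n·σ₀² = 201.9241 + 10·11012.4036 = 110325.9601.
Posterior precision = 1/σ₀² + n/σ² = 1/11012.4036 + 10/201.9241 = (σ² + n·σ₀²)/(σ₀²σ²) = 110325.9601/(11012.4036·201.9241); posterior variance σₙ² = σ₀²σ²/(σ² + n·σ₀²) = 11012.4036·201.9241/110325.9601 = 20.155453.
Predictive variance for one new observation = σₙ² + σ² = 11012.4036·201.9241/110325.9601 + 201.9241 = σ²·(σ₀² + 110325.9601)/110325.9601 = 201.9241·121338.3637/110325.9601 = 222.079553; SD = √(201.9241·121338.3637/110325.9601) = 14.9023.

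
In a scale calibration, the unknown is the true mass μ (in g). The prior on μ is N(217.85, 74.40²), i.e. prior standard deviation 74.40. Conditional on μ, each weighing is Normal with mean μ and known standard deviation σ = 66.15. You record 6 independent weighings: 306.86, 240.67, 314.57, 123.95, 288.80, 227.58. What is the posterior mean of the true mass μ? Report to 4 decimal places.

246.6151

For Normal data with known variance σ², a Normal(μ₀, σ₀²) prior on μ is conjugate. Posterior precision = 1/σ₀² + n/σ²; posterior mean is the precision-weighted average of μ₀ and x̄.
Σxᵢ = 306.86 + 240.67 + 314.57 + 123.95 + 288.80 + 227.58 = 1502.43, so n·x̄ = 1502.43.
σ₀² = 74.40² = 5535.36, σ² = 66.15² = 4375.8225; σ² + n·σ₀² = 4375.8225 + 6·5535.36 = 37587.9825.
Posterior mean = (μ₀/σ₀² + n·x̄/σ²)/(1/σ₀² + n/σ²) = (σ²·μ₀ + σ₀²·n·x̄)/(σ² + n·σ₀²) = (4375.8225·217.85 + 5535.36·1502.43)/37587.9825 = 9269763.856425/37587.9825 = 246.6151.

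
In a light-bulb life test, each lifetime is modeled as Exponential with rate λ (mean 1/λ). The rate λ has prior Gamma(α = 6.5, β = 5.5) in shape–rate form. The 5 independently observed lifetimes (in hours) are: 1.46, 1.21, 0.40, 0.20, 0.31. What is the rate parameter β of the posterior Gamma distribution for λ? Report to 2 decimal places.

With a Gamma(shape α, rate β) prior on the exponential rate λ, the posterior after n observations with total T = Σxᵢ is Gamma(α+n, β+T).
Sum of observations T = 3.58 hours; n = 5.
Posterior: Gamma(6.5+5, 5.5+3.58) = Gamma(11.5, 9.08).
Posterior β = 9.08.

9.08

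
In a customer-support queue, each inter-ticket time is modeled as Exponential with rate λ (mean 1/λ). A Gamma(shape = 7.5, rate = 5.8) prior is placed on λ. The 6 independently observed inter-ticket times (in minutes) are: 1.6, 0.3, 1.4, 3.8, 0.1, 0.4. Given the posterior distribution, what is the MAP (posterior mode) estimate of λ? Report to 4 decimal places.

0.9328

With a Gamma(shape α, rate β) prior on the exponential rate λ, the posterior after n observations with total T = Σxᵢ is Gamma(α+n, β+T).
Sum of observations T = 7.6 minutes; n = 6.
Posterior: Gamma(7.5+6, 5.8+7.6) = Gamma(13.5, 13.4).
Mode = (α−1)/β = 0.9328.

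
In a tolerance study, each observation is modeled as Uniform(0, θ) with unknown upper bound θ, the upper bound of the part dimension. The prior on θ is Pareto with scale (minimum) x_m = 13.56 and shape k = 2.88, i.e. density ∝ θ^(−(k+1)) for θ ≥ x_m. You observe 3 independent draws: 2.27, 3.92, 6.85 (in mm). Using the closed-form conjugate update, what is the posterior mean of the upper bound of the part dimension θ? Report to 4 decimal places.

A Pareto(scale x_m, shape k) prior on the upper bound θ of Uniform(0, θ) is conjugate: posterior is Pareto(max(x_m, max xᵢ), k + n).
Sample maximum = 6.85; prior scale x_m = 13.56 → posterior scale = max = 13.56.
Posterior shape = 2.88 + 3 = 5.88.
E[θ|data] = k·x_m/(k−1) = 5.88·13.56/4.88 = 16.3387.

16.3387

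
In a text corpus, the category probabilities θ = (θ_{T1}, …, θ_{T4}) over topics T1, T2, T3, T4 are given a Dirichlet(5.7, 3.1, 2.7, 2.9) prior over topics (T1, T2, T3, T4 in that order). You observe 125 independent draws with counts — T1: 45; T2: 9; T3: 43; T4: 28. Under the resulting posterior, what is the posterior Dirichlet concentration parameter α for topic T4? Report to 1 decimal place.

The Dirichlet prior is conjugate to the Multinomial likelihood: each posterior αⱼ = prior αⱼ + observed count nⱼ.
Posterior concentration: (50.7, 12.1, 45.7, 30.9), total = 139.4.
α_{T4} = 2.9 + 28 = 30.9.

30.9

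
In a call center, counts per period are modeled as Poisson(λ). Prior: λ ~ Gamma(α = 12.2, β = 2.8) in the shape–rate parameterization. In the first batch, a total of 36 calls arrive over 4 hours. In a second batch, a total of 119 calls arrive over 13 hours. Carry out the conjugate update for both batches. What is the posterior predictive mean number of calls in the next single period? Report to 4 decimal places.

8.4444

With a Gamma(shape α, rate β) prior, the Poisson likelihood is conjugate: the posterior is Gamma(α + ΣXᵢ, β + n).
After batch 1: Gamma(α+S, β+n) = Gamma(12.2+36, 2.8+4) = Gamma(48.2, 6.8).
After batch 2: Gamma(α+S, β+n) = Gamma(48.2+119, 6.8+13) = Gamma(167.2, 19.8).
The predictive distribution for one future period is NegBinom with mean α/β = 8.4444.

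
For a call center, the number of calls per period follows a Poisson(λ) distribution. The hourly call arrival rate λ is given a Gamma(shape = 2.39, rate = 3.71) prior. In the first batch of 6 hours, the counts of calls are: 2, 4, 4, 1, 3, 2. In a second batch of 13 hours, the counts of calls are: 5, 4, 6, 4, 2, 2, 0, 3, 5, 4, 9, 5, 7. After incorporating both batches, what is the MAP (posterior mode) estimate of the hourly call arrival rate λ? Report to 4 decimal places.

3.2316

With a Gamma(shape α, rate β) prior, the Poisson likelihood is conjugate: the posterior is Gamma(α + ΣXᵢ, β + n).
Batch 1: sum of counts S = 16 over n = 6 hours.
After batch 1: Gamma(α+S, β+n) = Gamma(2.39+16, 3.71+6) = Gamma(18.39, 9.71).
Batch 2: sum of counts S = 56 over n = 13 hours.
After batch 2: Gamma(α+S, β+n) = Gamma(18.39+56, 9.71+13) = Gamma(74.39, 22.71).
Mode of Gamma(α,β) for α≥1 is (α−1)/β = 73.39/22.71 = 3.2316.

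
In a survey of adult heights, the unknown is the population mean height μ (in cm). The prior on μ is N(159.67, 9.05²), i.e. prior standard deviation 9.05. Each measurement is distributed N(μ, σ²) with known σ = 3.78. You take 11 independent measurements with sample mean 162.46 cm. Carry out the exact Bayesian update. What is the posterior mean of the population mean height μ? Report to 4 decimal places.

For Normal data with known variance σ², a Normal(μ₀, σ₀²) prior on μ is conjugate. Posterior precision = 1/σ₀² + n/σ²; posterior mean is the precision-weighted average of μ₀ and x̄.
n·x̄ = 11·162.46 = 1787.06.
σ₀² = 9.05² = 81.9025, σ² = 3.78² = 14.2884; σ² + n·σ₀² = 14.2884 + 11·81.9025 = 915.2159.
Posterior mean = (μ₀/σ₀² + n·x̄/σ²)/(1/σ₀² + n/σ²) = (σ²·μ₀ + σ₀²·n·x̄)/(σ² + n·σ₀²) = (14.2884·159.67 + 81.9025·1787.06)/915.2159 = 148646.110478/915.2159 = 162.4164.

162.4164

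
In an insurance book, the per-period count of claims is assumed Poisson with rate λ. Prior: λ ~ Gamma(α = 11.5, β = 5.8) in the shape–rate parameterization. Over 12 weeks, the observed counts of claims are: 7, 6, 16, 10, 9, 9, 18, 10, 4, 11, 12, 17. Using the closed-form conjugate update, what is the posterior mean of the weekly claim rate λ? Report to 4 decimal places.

With a Gamma(shape α, rate β) prior, the Poisson likelihood is conjugate: the posterior is Gamma(α + ΣXᵢ, β + n).
Sum of counts S = 129 over n = 12 weeks.
Posterior: Gamma(α+S, β+n) = Gamma(11.5+129, 5.8+12) = Gamma(140.5, 17.8).
Posterior mean = α/β = 140.5/17.8 = 7.8933.

7.8933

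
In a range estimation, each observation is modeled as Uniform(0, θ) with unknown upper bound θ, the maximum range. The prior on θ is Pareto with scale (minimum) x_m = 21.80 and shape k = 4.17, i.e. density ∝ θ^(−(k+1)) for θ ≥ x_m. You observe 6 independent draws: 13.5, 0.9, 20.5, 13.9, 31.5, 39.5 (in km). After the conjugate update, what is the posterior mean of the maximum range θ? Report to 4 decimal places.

43.8075

A Pareto(scale x_m, shape k) prior on the upper bound θ of Uniform(0, θ) is conjugate: posterior is Pareto(max(x_m, max xᵢ), k + n).
Sample maximum = 39.5; prior scale x_m = 21.80 → posterior scale = max = 39.50.
Posterior shape = 4.17 + 6 = 10.17.
E[θ|data] = k·x_m/(k−1) = 10.17·39.50/9.17 = 43.8075.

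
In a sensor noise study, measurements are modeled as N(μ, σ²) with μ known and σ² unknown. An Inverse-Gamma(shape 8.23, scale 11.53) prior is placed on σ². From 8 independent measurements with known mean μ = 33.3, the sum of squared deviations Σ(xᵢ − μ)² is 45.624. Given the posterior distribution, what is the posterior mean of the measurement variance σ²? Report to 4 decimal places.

With known mean μ and an Inverse-Gamma(α, β) prior on σ², the Normal likelihood is conjugate: posterior is Inv-Gamma(α + n/2, β + Σ(xᵢ−μ)²/2).
Posterior: Inv-Gamma(8.23 + 8/2, 11.53 + 45.624/2) = Inv-Gamma(12.23, 34.3420).
E[σ²|data] = β/(α−1) = 34.3420/11.23 = 3.0581.

3.0581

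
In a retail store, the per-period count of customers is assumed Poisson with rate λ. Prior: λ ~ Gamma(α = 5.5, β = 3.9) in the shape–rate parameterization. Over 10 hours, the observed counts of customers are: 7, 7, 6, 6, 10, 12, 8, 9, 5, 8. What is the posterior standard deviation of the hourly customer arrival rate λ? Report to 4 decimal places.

0.6574

With a Gamma(shape α, rate β) prior, the Poisson likelihood is conjugate: the posterior is Gamma(α + ΣXᵢ, β + n).
Sum of counts S = 78 over n = 10 hours.
Posterior: Gamma(α+S, β+n) = Gamma(5.5+78, 3.9+10) = Gamma(83.5, 13.9).
SD = √α/β = √83.5/13.9 = 0.6574.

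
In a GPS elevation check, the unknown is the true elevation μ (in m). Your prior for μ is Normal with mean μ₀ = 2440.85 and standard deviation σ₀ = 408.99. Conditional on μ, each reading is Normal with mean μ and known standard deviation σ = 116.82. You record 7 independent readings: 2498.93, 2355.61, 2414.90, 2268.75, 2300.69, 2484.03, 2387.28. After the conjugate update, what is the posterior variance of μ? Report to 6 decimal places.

For Normal data with known variance σ², a Normal(μ₀, σ₀²) prior on μ is conjugate. Posterior precision = 1/σ₀² + n/σ²; posterior mean is the precision-weighted average of μ₀ and x̄.
σ₀² = 408.99² = 167272.8201, σ² = 116.82² = 13646.9124; σ² + n·σ₀² = 13646.9124 + 7·167272.8201 = 1184556.6531.
Posterior precision = 1/σ₀² + n/σ² = 1/167272.8201 + 7/13646.9124 = (σ² + n·σ₀²)/(σ₀²σ²) = 1184556.6531/(167272.8201·13646.9124); posterior variance σₙ² = σ₀²σ²/(σ² + n·σ₀²) = 167272.8201·13646.9124/1184556.6531 = 1927.098646.

1927.098646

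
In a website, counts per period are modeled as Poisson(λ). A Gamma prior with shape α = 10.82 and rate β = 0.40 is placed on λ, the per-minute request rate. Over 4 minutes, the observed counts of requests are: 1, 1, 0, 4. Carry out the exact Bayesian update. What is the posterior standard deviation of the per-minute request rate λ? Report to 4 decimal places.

With a Gamma(shape α, rate β) prior, the Poisson likelihood is conjugate: the posterior is Gamma(α + ΣXᵢ, β + n).
Sum of counts S = 6 over n = 4 minutes.
Posterior: Gamma(α+S, β+n) = Gamma(10.82+6, 0.40+4) = Gamma(16.82, 4.40).
SD = √α/β = √16.82/4.40 = 0.9321.

0.9321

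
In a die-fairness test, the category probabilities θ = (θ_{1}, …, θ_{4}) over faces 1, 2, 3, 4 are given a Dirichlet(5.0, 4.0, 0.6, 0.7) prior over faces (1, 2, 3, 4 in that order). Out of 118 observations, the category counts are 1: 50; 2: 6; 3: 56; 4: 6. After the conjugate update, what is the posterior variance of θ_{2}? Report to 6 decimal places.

0.000556

The Dirichlet prior is conjugate to the Multinomial likelihood: each posterior αⱼ = prior αⱼ + observed count nⱼ.
Posterior concentration: (55.0, 10.0, 56.6, 6.7), total = 128.3.
Var[θ_j] = α_j(Σα−α_j)/((Σα)²(Σα+1)) = 10.0·118.3/(128.3²·129.3) = 0.000556.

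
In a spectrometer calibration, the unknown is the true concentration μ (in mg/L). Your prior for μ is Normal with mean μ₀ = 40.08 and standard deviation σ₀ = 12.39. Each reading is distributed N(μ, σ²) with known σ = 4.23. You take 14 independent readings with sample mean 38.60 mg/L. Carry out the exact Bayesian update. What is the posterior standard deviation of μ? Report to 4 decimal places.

For Normal data with known variance σ², a Normal(μ₀, σ₀²) prior on μ is conjugate. Posterior precision = 1/σ₀² + n/σ²; posterior mean is the precision-weighted average of μ₀ and x̄.
σ₀² = 12.39² = 153.5121, σ² = 4.23² = 17.8929; σ² + n·σ₀² = 17.8929 + 14·153.5121 = 2167.0623.
Posterior precision = 1/σ₀² + n/σ² = 1/153.5121 + 14/17.8929 = (σ² + n·σ₀²)/(σ₀²σ²) = 2167.0623/(153.5121·17.8929); posterior variance σₙ² = σ₀²σ²/(σ² + n·σ₀²) = 153.5121·17.8929/2167.0623 = 1.267512.
Posterior SD = √σₙ² = √(153.5121·17.8929/2167.0623) = 1.1258.

1.1258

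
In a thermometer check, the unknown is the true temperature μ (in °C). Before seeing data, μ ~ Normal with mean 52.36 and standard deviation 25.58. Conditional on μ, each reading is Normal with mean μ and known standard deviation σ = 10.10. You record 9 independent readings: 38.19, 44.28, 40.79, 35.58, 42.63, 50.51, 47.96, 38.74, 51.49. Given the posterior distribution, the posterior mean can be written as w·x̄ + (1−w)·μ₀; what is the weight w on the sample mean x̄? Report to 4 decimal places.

For Normal data with known variance σ², a Normal(μ₀, σ₀²) prior on μ is conjugate. Posterior precision = 1/σ₀² + n/σ²; posterior mean is the precision-weighted average of μ₀ and x̄.
σ₀² = 25.58² = 654.3364, σ² = 10.10² = 102.01. Prior precision 1/σ₀² = 1/654.3364; data precision n/σ² = 9/102.01.
w = (n/σ²)/(1/σ₀² + n/σ²) = n·σ₀²/(σ² + n·σ₀²) = 9·654.3364/(102.01 + 9·654.3364) = 5889.0276/5991.0376 = 0.9830.

0.9830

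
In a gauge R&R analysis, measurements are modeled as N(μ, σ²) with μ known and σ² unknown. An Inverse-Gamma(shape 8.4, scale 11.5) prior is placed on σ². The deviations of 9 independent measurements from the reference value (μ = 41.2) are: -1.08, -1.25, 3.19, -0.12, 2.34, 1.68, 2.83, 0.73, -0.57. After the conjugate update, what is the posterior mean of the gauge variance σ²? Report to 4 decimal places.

2.2304

With known mean μ and an Inverse-Gamma(α, β) prior on σ², the Normal likelihood is conjugate: posterior is Inv-Gamma(α + n/2, β + Σ(xᵢ−μ)²/2).
Σ(xᵢ−μ)² = (-1.08)² + (-1.25)² + (3.19)² + (-0.12)² + (2.34)² + (1.68)² + (2.83)² + (0.73)² + (-0.57)² = 30.0841.
Posterior: Inv-Gamma(8.4 + 9/2, 11.5 + 30.0841/2) = Inv-Gamma(12.90, 26.54205).
E[σ²|data] = β/(α−1) = 26.54205/11.90 = 2.2304.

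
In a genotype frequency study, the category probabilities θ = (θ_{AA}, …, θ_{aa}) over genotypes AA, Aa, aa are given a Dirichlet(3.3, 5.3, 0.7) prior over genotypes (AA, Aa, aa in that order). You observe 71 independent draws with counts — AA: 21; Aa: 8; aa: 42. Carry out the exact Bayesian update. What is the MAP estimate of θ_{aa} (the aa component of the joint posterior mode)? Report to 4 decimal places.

0.5395

The Dirichlet prior is conjugate to the Multinomial likelihood: each posterior αⱼ = prior αⱼ + observed count nⱼ.
Posterior concentration: (24.3, 13.3, 42.7), total = 80.3.
Joint mode component: (α_{aa}−1)/(Σα−K) = 41.7/77.3 = 0.5395.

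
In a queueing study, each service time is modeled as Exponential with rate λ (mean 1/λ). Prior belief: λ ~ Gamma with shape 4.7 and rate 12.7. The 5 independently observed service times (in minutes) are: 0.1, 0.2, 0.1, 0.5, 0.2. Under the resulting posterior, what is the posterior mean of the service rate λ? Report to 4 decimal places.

With a Gamma(shape α, rate β) prior on the exponential rate λ, the posterior after n observations with total T = Σxᵢ is Gamma(α+n, β+T).
Sum of observations T = 1.1 minutes; n = 5.
Posterior: Gamma(4.7+5, 12.7+1.1) = Gamma(9.7, 13.8).
Posterior mean of λ = α/β = 9.7/13.8 = 0.7029.

0.7029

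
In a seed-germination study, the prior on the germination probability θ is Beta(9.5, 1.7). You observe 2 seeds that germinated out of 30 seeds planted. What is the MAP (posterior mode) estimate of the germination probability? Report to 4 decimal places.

0.2679

The Beta prior is conjugate to a Binomial/Bernoulli likelihood; the update adds successes to α and failures to β.
Posterior: Beta(α+k, β+n−k) = Beta(9.5+2, 1.7+28) = Beta(11.5, 29.7).
Mode of Beta(a,b) for a,b>1 is (a−1)/(a+b−2) = 10.5/39.2 = 0.2679.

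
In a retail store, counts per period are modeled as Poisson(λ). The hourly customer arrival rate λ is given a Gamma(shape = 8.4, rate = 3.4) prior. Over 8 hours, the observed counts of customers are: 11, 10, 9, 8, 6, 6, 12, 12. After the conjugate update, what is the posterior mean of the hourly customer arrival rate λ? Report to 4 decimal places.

7.2281

With a Gamma(shape α, rate β) prior, the Poisson likelihood is conjugate: the posterior is Gamma(α + ΣXᵢ, β + n).
Sum of counts S = 74 over n = 8 hours.
Posterior: Gamma(α+S, β+n) = Gamma(8.4+74, 3.4+8) = Gamma(82.4, 11.4).
Posterior mean = α/β = 82.4/11.4 = 7.2281.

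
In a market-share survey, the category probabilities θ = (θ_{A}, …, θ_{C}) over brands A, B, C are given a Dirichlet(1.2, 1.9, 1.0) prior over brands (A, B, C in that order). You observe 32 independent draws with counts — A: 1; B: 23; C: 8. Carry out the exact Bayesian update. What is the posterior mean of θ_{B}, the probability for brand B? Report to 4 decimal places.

0.6898

The Dirichlet prior is conjugate to the Multinomial likelihood: each posterior αⱼ = prior αⱼ + observed count nⱼ.
Posterior concentration: (2.2, 24.9, 9.0), total = 36.1.
E[θ_{B}|data] = α_{B}/Σα = 24.9/36.1 = 0.6898.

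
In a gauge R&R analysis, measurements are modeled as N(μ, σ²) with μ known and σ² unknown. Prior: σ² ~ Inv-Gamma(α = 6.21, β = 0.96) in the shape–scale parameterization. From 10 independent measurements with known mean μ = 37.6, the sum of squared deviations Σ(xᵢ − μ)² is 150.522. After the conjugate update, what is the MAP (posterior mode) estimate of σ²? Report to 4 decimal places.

With known mean μ and an Inverse-Gamma(α, β) prior on σ², the Normal likelihood is conjugate: posterior is Inv-Gamma(α + n/2, β + Σ(xᵢ−μ)²/2).
Posterior: Inv-Gamma(6.21 + 10/2, 0.96 + 150.522/2) = Inv-Gamma(11.21, 76.2210).
Mode = β/(α+1) = 76.2210/12.21 = 6.2425.

6.2425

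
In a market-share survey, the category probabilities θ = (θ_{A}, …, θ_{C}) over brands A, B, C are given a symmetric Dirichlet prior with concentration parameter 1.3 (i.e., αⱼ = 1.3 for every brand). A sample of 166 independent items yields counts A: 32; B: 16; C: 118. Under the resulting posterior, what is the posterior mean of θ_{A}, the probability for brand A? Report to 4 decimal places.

The Dirichlet prior is conjugate to the Multinomial likelihood: each posterior αⱼ = prior αⱼ + observed count nⱼ.
Posterior concentration: (33.3, 17.3, 119.3), total = 169.9.
E[θ_{A}|data] = α_{A}/Σα = 33.3/169.9 = 0.1960.

0.1960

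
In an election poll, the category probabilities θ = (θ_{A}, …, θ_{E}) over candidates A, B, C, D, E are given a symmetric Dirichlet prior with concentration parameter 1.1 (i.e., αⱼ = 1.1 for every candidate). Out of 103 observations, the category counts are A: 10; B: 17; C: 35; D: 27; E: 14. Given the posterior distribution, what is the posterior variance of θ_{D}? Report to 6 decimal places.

The Dirichlet prior is conjugate to the Multinomial likelihood: each posterior αⱼ = prior αⱼ + observed count nⱼ.
Posterior concentration: (11.1, 18.1, 36.1, 28.1, 15.1), total = 108.5.
Var[θ_j] = α_j(Σα−α_j)/((Σα)²(Σα+1)) = 28.1·80.4/(108.5²·109.5) = 0.001753.

0.001753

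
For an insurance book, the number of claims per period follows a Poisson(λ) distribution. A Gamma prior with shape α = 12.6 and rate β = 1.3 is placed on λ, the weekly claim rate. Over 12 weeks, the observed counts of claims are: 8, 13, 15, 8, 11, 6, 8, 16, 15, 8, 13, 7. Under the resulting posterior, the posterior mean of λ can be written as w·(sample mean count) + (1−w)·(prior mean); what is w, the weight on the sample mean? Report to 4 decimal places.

With a Gamma(shape α, rate β) prior, the Poisson likelihood is conjugate: the posterior is Gamma(α + ΣXᵢ, β + n).
Posterior mean = (α₀+S)/(β₀+n) = [n/(β₀+n)]·(S/n) + [β₀/(β₀+n)]·(α₀/β₀), so only n and β₀ enter the weight.
Weight on data w = n/(β₀+n) = 12/(1.3+12) = 12/13.3 = 0.9023.

0.9023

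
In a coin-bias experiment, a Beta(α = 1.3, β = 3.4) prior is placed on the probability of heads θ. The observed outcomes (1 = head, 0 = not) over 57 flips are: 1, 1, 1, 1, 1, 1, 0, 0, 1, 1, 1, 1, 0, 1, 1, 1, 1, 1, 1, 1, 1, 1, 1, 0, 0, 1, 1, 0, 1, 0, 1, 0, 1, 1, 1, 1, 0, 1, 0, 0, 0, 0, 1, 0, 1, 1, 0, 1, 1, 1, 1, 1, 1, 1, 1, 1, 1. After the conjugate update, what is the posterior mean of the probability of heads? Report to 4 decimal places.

The Beta prior is conjugate to a Binomial/Bernoulli likelihood; the update adds successes to α and failures to β.
Posterior: Beta(α+k, β+n−k) = Beta(1.3+42, 3.4+15) = Beta(43.3, 18.4).
Posterior mean = α/(α+β) = 43.3/61.7 = 0.7018.

0.7018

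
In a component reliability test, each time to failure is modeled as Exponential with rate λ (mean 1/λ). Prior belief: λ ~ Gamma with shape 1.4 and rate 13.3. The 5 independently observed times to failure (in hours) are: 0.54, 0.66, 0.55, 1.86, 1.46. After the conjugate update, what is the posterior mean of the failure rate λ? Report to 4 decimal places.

0.3484

With a Gamma(shape α, rate β) prior on the exponential rate λ, the posterior after n observations with total T = Σxᵢ is Gamma(α+n, β+T).
Sum of observations T = 5.07 hours; n = 5.
Posterior: Gamma(1.4+5, 13.3+5.07) = Gamma(6.4, 18.37).
Posterior mean of λ = α/β = 6.4/18.37 = 0.3484.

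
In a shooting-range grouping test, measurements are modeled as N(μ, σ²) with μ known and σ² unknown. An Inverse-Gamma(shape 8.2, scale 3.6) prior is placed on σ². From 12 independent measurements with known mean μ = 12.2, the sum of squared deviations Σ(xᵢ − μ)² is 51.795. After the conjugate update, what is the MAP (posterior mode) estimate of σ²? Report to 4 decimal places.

With known mean μ and an Inverse-Gamma(α, β) prior on σ², the Normal likelihood is conjugate: posterior is Inv-Gamma(α + n/2, β + Σ(xᵢ−μ)²/2).
Posterior: Inv-Gamma(8.2 + 12/2, 3.6 + 51.795/2) = Inv-Gamma(14.20, 29.4975).
Mode = β/(α+1) = 29.4975/15.20 = 1.9406.

1.9406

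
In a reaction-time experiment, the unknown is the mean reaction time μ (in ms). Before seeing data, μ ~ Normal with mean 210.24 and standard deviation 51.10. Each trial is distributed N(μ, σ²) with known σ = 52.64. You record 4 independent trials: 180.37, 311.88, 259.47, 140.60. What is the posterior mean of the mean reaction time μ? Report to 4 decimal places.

For Normal data with known variance σ², a Normal(μ₀, σ₀²) prior on μ is conjugate. Posterior precision = 1/σ₀² + n/σ²; posterior mean is the precision-weighted average of μ₀ and x̄.
Σxᵢ = 180.37 + 311.88 + 259.47 + 140.60 = 892.32, so n·x̄ = 892.32.
σ₀² = 51.10² = 2611.21, σ² = 52.64² = 2770.9696; σ² + n·σ₀² = 2770.9696 + 4·2611.21 = 13215.8096.
Posterior mean = (μ₀/σ₀² + n·x̄/σ²)/(1/σ₀² + n/σ²) = (σ²·μ₀ + σ₀²·n·x̄)/(σ² + n·σ₀²) = (2770.9696·210.24 + 2611.21·892.32)/13215.8096 = 2912603.555904/13215.8096 = 220.3878.

220.3878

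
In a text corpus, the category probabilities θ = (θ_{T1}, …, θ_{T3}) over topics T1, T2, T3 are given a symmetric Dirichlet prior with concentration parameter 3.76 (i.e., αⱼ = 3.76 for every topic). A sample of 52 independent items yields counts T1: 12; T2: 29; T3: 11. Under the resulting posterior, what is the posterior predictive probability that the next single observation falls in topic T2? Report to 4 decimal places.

The Dirichlet prior is conjugate to the Multinomial likelihood: each posterior αⱼ = prior αⱼ + observed count nⱼ.
Posterior concentration: (15.76, 32.76, 14.76), total = 63.28.
P(next = T2 | data) = α_{T2}/Σα = 0.5177.

0.5177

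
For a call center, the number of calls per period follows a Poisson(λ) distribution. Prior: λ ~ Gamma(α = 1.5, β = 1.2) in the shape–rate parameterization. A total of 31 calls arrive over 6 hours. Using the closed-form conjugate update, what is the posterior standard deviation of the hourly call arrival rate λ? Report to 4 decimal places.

0.7918

With a Gamma(shape α, rate β) prior, the Poisson likelihood is conjugate: the posterior is Gamma(α + ΣXᵢ, β + n).
Posterior: Gamma(α+S, β+n) = Gamma(1.5+31, 1.2+6) = Gamma(32.5, 7.2).
SD = √α/β = √32.5/7.2 = 0.7918.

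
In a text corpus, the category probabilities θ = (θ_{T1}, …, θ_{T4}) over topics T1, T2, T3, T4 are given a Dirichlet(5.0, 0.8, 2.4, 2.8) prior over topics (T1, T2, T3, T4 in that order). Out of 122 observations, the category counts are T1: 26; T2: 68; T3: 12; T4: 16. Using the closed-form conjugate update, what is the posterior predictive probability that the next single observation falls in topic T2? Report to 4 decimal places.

0.5173

The Dirichlet prior is conjugate to the Multinomial likelihood: each posterior αⱼ = prior αⱼ + observed count nⱼ.
Posterior concentration: (31.0, 68.8, 14.4, 18.8), total = 133.0.
P(next = T2 | data) = α_{T2}/Σα = 0.5173.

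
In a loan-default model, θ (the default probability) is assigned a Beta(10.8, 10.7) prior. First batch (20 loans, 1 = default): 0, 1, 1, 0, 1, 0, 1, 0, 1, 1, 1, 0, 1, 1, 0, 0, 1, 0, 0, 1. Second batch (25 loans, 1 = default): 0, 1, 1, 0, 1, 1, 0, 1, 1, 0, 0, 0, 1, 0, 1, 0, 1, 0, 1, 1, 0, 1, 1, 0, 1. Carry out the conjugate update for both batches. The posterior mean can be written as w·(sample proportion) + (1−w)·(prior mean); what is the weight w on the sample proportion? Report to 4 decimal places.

The Beta prior is conjugate to a Binomial/Bernoulli likelihood; the update adds successes to α and failures to β.
Total number of loans: n = 20 + 25 = 45.
Posterior mean = (α₀+k)/(α₀+β₀+n) = [n/(α₀+β₀+n)]·(k/n) + [(α₀+β₀)/(α₀+β₀+n)]·α₀/(α₀+β₀), so only n and the prior enter the weight.
The weight on the data is w = n/(α₀+β₀+n) = 45/(10.8+10.7+45) = 45/66.5 = 0.6767.

0.6767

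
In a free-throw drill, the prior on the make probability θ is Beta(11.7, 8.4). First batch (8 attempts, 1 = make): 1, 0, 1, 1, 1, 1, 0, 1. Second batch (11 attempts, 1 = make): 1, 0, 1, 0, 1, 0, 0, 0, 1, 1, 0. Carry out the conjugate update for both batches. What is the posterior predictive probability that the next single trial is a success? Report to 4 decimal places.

0.5806

The Beta prior is conjugate to a Binomial/Bernoulli likelihood; the update adds successes to α and failures to β.
After batch 1: Beta(11.7+6, 8.4+2) = Beta(17.7, 10.4).
After batch 2: Beta(17.7+5, 10.4+6) = Beta(22.7, 16.4).
For a single future Bernoulli trial, P(success | data) = α/(α+β) = 0.5806.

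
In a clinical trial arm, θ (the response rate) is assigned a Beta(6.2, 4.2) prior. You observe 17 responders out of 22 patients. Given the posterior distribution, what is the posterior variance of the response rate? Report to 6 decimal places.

0.006088

The Beta prior is conjugate to a Binomial/Bernoulli likelihood; the update adds successes to α and failures to β.
Posterior: Beta(α+k, β+n−k) = Beta(6.2+17, 4.2+5) = Beta(23.2, 9.2).
Var = αβ/((α+β)²(α+β+1)) = 23.2·9.2/(32.4²·33.4) = 0.006088.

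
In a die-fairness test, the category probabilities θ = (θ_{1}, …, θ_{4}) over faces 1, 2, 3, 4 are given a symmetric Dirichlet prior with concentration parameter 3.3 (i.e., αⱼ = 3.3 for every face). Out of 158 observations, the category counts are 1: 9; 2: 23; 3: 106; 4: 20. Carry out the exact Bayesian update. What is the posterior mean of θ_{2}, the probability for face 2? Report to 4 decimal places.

The Dirichlet prior is conjugate to the Multinomial likelihood: each posterior αⱼ = prior αⱼ + observed count nⱼ.
Posterior concentration: (12.3, 26.3, 109.3, 23.3), total = 171.2.
E[θ_{2}|data] = α_{2}/Σα = 26.3/171.2 = 0.1536.

0.1536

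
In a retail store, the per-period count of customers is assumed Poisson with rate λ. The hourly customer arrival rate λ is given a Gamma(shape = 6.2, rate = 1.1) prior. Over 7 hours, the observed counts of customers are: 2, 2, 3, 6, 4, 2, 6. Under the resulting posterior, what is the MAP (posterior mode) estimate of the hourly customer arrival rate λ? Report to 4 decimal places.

With a Gamma(shape α, rate β) prior, the Poisson likelihood is conjugate: the posterior is Gamma(α + ΣXᵢ, β + n).
Sum of counts S = 25 over n = 7 hours.
Posterior: Gamma(α+S, β+n) = Gamma(6.2+25, 1.1+7) = Gamma(31.2, 8.1).
Mode of Gamma(α,β) for α≥1 is (α−1)/β = 30.2/8.1 = 3.7284.

3.7284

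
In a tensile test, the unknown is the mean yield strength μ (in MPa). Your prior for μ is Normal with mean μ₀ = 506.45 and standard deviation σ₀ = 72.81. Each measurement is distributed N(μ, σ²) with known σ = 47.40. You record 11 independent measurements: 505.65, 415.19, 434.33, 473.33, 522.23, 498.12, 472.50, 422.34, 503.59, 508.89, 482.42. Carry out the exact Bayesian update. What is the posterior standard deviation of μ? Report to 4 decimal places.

14.0240

For Normal data with known variance σ², a Normal(μ₀, σ₀²) prior on μ is conjugate. Posterior precision = 1/σ₀² + n/σ²; posterior mean is the precision-weighted average of μ₀ and x̄.
σ₀² = 72.81² = 5301.2961, σ² = 47.40² = 2246.76; σ² + n·σ₀² = 2246.76 + 11·5301.2961 = 60561.0171.
Posterior precision = 1/σ₀² + n/σ² = 1/5301.2961 + 11/2246.76 = (σ² + n·σ₀²)/(σ₀²σ²) = 60561.0171/(5301.2961·2246.76); posterior variance σₙ² = σ₀²σ²/(σ² + n·σ₀²) = 5301.2961·2246.76/60561.0171 = 196.673382.
Posterior SD = √σₙ² = √(5301.2961·2246.76/60561.0171) = 14.0240.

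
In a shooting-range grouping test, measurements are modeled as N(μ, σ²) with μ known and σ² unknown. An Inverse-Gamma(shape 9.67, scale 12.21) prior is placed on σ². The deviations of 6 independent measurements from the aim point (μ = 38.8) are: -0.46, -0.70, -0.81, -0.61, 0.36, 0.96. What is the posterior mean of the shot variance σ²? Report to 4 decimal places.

1.1654

With known mean μ and an Inverse-Gamma(α, β) prior on σ², the Normal likelihood is conjugate: posterior is Inv-Gamma(α + n/2, β + Σ(xᵢ−μ)²/2).
Σ(xᵢ−μ)² = (-0.46)² + (-0.70)² + (-0.81)² + (-0.61)² + (0.36)² + (0.96)² = 2.7810.
Posterior: Inv-Gamma(9.67 + 6/2, 12.21 + 2.7810/2) = Inv-Gamma(12.67, 13.60050).
E[σ²|data] = β/(α−1) = 13.60050/11.67 = 1.1654.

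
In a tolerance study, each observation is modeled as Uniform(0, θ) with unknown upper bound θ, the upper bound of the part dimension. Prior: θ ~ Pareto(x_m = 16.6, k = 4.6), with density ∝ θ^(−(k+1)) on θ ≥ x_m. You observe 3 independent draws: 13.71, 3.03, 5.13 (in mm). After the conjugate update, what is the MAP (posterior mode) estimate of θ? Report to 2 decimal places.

A Pareto(scale x_m, shape k) prior on the upper bound θ of Uniform(0, θ) is conjugate: posterior is Pareto(max(x_m, max xᵢ), k + n).
Sample maximum = 13.71; prior scale x_m = 16.6 → posterior scale = max = 16.60.
Posterior shape = 4.6 + 3 = 7.6.
The Pareto density is decreasing on [x_m, ∞), so the mode is x_m = 16.60.

16.60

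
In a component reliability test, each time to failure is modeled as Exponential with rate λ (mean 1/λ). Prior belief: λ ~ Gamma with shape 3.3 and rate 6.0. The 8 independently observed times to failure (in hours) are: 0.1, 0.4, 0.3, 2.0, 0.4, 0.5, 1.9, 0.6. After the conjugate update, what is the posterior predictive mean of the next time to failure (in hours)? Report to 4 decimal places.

1.1845

With a Gamma(shape α, rate β) prior on the exponential rate λ, the posterior after n observations with total T = Σxᵢ is Gamma(α+n, β+T).
Sum of observations T = 6.2 hours; n = 8.
Posterior: Gamma(3.3+8, 6.0+6.2) = Gamma(11.3, 12.2).
The predictive distribution for the next observation is Lomax; its mean is β/(α−1) = 12.2/10.3 = 1.1845.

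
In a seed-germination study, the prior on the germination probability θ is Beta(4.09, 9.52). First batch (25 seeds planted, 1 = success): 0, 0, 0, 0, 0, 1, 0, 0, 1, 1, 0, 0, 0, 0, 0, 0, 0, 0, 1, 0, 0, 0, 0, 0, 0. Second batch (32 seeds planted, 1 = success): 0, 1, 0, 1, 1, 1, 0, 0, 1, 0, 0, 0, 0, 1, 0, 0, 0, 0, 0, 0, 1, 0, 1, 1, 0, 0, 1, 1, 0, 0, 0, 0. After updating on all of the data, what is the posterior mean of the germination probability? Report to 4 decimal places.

0.2704

The Beta prior is conjugate to a Binomial/Bernoulli likelihood; the update adds successes to α and failures to β.
After batch 1: Beta(4.09+4, 9.52+21) = Beta(8.09, 30.52).
After batch 2: Beta(8.09+11, 30.52+21) = Beta(19.09, 51.52).
Posterior mean = α/(α+β) = 19.09/70.61 = 0.2704.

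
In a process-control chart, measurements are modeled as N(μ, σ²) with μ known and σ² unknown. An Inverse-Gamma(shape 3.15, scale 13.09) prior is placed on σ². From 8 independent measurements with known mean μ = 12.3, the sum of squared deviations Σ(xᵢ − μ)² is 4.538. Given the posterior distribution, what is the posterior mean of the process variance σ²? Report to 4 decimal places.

With known mean μ and an Inverse-Gamma(α, β) prior on σ², the Normal likelihood is conjugate: posterior is Inv-Gamma(α + n/2, β + Σ(xᵢ−μ)²/2).
Posterior: Inv-Gamma(3.15 + 8/2, 13.09 + 4.538/2) = Inv-Gamma(7.15, 15.3590).
E[σ²|data] = β/(α−1) = 15.3590/6.15 = 2.4974.

2.4974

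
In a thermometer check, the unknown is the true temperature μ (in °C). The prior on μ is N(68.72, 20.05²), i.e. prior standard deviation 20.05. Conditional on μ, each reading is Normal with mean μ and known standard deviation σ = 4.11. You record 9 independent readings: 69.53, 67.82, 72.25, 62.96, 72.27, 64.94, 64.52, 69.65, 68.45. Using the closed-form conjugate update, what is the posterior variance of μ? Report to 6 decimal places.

1.868178

For Normal data with known variance σ², a Normal(μ₀, σ₀²) prior on μ is conjugate. Posterior precision = 1/σ₀² + n/σ²; posterior mean is the precision-weighted average of μ₀ and x̄.
σ₀² = 20.05² = 402.0025, σ² = 4.11² = 16.8921; σ² + n·σ₀² = 16.8921 + 9·402.0025 = 3634.9146.
Posterior precision = 1/σ₀² + n/σ² = 1/402.0025 + 9/16.8921 = (σ² + n·σ₀²)/(σ₀²σ²) = 3634.9146/(402.0025·16.8921); posterior variance σₙ² = σ₀²σ²/(σ² + n·σ₀²) = 402.0025·16.8921/3634.9146 = 1.868178.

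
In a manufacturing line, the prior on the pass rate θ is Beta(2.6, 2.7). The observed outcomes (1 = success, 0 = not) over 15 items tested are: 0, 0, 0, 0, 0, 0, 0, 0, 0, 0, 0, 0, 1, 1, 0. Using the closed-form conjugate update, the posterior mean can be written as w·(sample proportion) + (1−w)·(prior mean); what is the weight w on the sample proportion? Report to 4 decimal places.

The Beta prior is conjugate to a Binomial/Bernoulli likelihood; the update adds successes to α and failures to β.
Posterior mean = (α₀+k)/(α₀+β₀+n) = [n/(α₀+β₀+n)]·(k/n) + [(α₀+β₀)/(α₀+β₀+n)]·α₀/(α₀+β₀), so only n and the prior enter the weight.
The weight on the data is w = n/(α₀+β₀+n) = 15/(2.6+2.7+15) = 15/20.3 = 0.7389.

0.7389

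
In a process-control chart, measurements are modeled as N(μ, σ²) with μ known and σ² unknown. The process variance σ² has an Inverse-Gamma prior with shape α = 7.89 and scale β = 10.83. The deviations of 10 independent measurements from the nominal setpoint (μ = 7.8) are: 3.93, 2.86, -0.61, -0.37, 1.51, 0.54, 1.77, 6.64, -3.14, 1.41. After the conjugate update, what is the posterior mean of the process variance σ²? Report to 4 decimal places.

With known mean μ and an Inverse-Gamma(α, β) prior on σ², the Normal likelihood is conjugate: posterior is Inv-Gamma(α + n/2, β + Σ(xᵢ−μ)²/2).
Σ(xᵢ−μ)² = (3.93)² + (2.86)² + (-0.61)² + (-0.37)² + (1.51)² + (0.54)² + (1.77)² + (6.64)² + (-3.14)² + (1.41)² = 85.7754.
Posterior: Inv-Gamma(7.89 + 10/2, 10.83 + 85.7754/2) = Inv-Gamma(12.89, 53.71770).
E[σ²|data] = β/(α−1) = 53.71770/11.89 = 4.5179.

4.5179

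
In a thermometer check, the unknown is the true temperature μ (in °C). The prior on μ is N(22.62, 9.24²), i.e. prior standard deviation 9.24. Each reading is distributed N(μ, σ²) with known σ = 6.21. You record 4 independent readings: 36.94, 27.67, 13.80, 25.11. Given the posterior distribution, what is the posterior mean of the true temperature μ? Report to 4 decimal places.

25.5492

For Normal data with known variance σ², a Normal(μ₀, σ₀²) prior on μ is conjugate. Posterior precision = 1/σ₀² + n/σ²; posterior mean is the precision-weighted average of μ₀ and x̄.
Σxᵢ = 36.94 + 27.67 + 13.80 + 25.11 = 103.52, so n·x̄ = 103.52.
σ₀² = 9.24² = 85.3776, σ² = 6.21² = 38.5641; σ² + n·σ₀² = 38.5641 + 4·85.3776 = 380.0745.
Posterior mean = (μ₀/σ₀² + n·x̄/σ²)/(1/σ₀² + n/σ²) = (σ²·μ₀ + σ₀²·n·x̄)/(σ² + n·σ₀²) = (38.5641·22.62 + 85.3776·103.52)/380.0745 = 9710.609094/380.0745 = 25.5492.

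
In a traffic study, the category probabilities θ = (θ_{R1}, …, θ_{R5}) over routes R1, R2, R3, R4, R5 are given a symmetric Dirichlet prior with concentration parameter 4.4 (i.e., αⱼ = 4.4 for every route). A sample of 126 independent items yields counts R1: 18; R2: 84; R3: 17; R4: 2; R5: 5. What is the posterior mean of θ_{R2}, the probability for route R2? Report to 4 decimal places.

0.5973

The Dirichlet prior is conjugate to the Multinomial likelihood: each posterior αⱼ = prior αⱼ + observed count nⱼ.
Posterior concentration: (22.4, 88.4, 21.4, 6.4, 9.4), total = 148.0.
E[θ_{R2}|data] = α_{R2}/Σα = 88.4/148.0 = 0.5973.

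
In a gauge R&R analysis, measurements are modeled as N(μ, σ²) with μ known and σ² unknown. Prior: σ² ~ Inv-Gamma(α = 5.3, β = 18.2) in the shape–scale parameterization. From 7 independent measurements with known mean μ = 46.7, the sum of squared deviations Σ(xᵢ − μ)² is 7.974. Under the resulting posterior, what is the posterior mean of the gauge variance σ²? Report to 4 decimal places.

With known mean μ and an Inverse-Gamma(α, β) prior on σ², the Normal likelihood is conjugate: posterior is Inv-Gamma(α + n/2, β + Σ(xᵢ−μ)²/2).
Posterior: Inv-Gamma(5.3 + 7/2, 18.2 + 7.974/2) = Inv-Gamma(8.80, 22.1870).
E[σ²|data] = β/(α−1) = 22.1870/7.80 = 2.8445.

2.8445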